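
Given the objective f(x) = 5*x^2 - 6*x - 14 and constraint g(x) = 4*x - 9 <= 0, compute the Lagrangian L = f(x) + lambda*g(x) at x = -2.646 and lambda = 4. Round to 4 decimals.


Step 1: Evaluate f(x).
f(-2.646) = 5*(-2.646)^2 - 6*(-2.646) - 14 = 36.8826
Step 2: Evaluate g(x).
g(-2.646) = 4*-2.646 - 9 = -19.584
Step 3: Compute Lagrangian.
L = 36.8826 + 4*-19.584 = -41.4534


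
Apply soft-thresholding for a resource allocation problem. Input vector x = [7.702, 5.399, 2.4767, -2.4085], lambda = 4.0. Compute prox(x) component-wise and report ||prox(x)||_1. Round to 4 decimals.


Soft-thresholding with lambda = 4.0:
prox(7.702) = sign(7.702)*max(|7.702| - 4.0, 0) = 3.702
prox(5.399) = sign(5.399)*max(|5.399| - 4.0, 0) = 1.399
prox(2.4767) = sign(2.4767)*max(|2.4767| - 4.0, 0) = 0.0
prox(-2.4085) = sign(-2.4085)*max(|-2.4085| - 4.0, 0) = 0.0
prox(x) = [3.702, 1.399, 0.0, 0.0]
||prox(x)||_1 = 3.702 + 1.399 + 0.0 + 0.0 = 5.101


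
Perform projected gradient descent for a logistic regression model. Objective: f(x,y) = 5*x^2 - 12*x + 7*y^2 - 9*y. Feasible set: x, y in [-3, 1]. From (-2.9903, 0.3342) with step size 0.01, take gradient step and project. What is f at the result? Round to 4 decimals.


Step 1: Compute gradient at (-2.9903, 0.3342).
grad_x = 2*5*-2.9903 - 12 = -41.903
grad_y = 2*7*0.3342 - 9 = -4.3212
Step 2: Gradient step.
x_raw = -2.9903 - 0.01*-41.903 = -2.5713
y_raw = 0.3342 - 0.01*-4.3212 = 0.3774
Step 3: Project onto [-3, 1].
x_proj = clip(-2.5713) = -2.5713
y_proj = clip(0.3774) = 0.3774
Step 4: Evaluate f.
f(-2.5713, 0.3774) = 61.5128


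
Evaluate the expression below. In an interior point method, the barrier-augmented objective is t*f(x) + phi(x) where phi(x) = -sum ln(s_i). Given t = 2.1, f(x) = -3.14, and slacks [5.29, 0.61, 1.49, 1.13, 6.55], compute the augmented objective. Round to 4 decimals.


Step 1: Compute log-barrier.
ln values: [1.6658, -0.4943, 0.3988, 0.1222, 1.8795]
phi = -(1.6658 - 0.4943 + 0.3988 + 0.1222 + 1.8795) = -3.572
Step 2: Compute augmented objective.
t*f(x) = 2.1*-3.14 = -6.594
Total = -6.594 - 3.572 = -10.166


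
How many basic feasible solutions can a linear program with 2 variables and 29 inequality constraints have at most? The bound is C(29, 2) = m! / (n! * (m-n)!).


Each vertex corresponds to some choice of n active constraints out of m, so the number of vertices is at most C(m, n) = m! / (n!(m-n)!).
m = 29, n = 2
Numerator: 29 * 28
Denominator: 2! = 2
C(29, 2) = 406


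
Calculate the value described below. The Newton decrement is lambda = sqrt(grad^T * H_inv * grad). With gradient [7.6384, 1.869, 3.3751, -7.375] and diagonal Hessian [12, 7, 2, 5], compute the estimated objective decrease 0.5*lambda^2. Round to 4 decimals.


Step 1: H is diagonal, so H^(-1) * g = [0.6365, 0.267, 1.6876, -1.475].
Step 2: g^T H^(-1) g = sum_i g_i^2 / H_ii
  = (7.6384)^2/12 + (1.869)^2/7 + (3.3751)^2/2 + (-7.375)^2/5
  = 4.8621 + 0.499 + 5.6957 + 10.8781 = 21.9349
Step 3: Objective decrease = 0.5 * g^T H^(-1) g = 10.9674


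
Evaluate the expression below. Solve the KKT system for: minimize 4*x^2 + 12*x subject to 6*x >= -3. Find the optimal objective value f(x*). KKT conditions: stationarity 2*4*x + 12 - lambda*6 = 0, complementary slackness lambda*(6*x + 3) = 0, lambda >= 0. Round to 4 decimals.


Step 1: Try lambda = 0 (constraint inactive).
x_unc = -12/(2*4) = -1.5
Check: 6*-1.5 = -9.0 < -3 -- violated!
Step 2: Constraint must be active: 6*x = -3
x* = -3/6 = -0.5
lambda = (2*4*(-0.5) + 12)/6 = 1.3333
Step 3: Compute optimal value.
f(x*) = 4*(-0.5)^2 + 12*(-0.5) = -5.0


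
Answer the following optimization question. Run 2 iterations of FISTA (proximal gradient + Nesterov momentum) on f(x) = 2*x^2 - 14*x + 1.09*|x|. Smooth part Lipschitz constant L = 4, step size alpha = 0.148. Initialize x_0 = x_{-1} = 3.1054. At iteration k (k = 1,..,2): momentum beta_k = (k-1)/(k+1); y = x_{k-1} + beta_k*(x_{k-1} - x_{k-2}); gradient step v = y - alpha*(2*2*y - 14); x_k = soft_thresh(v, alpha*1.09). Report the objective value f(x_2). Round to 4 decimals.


FISTA on f(x) = 2*x^2 - 14*x + 1.09*|x|
L = 4, alpha = 0.148
Iteration 1: beta = 0.0, y = 3.1054 + 0.0*(3.1054 - 3.1054) = 3.1054
  grad(y) = -1.5784, v = y - alpha*grad = 3.339
  prox(v) = soft_thresh(3.339, 0.1613) = 3.1777
Iteration 2: beta = 0.3333, y = 3.1777 + 0.3333*(3.1777 - 3.1054) = 3.2018
  grad(y) = -1.1929, v = y - alpha*grad = 3.3783
  prox(v) = soft_thresh(3.3783, 0.1613) = 3.217
f(x_2) = 2*3.217^2 - 14*3.217 + 1.09*|3.217| = -20.8333


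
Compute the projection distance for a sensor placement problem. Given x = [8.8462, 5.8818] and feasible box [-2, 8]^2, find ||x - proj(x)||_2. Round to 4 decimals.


Project each component onto [-2, 8].
clip(8.8462) = 8.0, clip(5.8818) = 5.8818
Projection = [8.0, 5.8818]
Squared diffs: [0.7161, 0.0]
Distance = sqrt(0.7161) = 0.8462


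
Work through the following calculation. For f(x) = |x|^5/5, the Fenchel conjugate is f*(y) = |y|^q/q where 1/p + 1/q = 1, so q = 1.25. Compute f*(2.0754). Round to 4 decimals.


The conjugate exponent q satisfies 1/p + 1/q = 1.
p = 5, so q = 5/(5 - 1) = 1.25
|y|^q = 2.0754^1.25 = 2.491
f*(2.0754) = 2.491 / 1.25 = 1.9928


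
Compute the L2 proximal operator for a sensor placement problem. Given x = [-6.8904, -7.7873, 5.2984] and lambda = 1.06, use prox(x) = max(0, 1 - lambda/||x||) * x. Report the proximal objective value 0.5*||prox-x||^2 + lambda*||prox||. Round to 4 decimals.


Step 1: Compute ||x||.
||x|| = 11.6702
Step 2: Compute scaling factor.
scale = max(0, 1 - 1.06/11.6702) = 0.9092
Step 3: prox(x) = [-6.2645, -7.08, 4.8171]
||prox(x)|| = 10.6102
Step 4: Proximal objective.
0.5*||prox-x||^2 = 0.5618
lambda*||prox|| = 11.2468
Total = 11.8086


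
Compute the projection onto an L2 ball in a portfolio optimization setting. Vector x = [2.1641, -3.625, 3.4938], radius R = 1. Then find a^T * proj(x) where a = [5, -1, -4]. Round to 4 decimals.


Step 1: Compute ||x|| (intermediates to 6 decimals).
||x|| = sqrt(2.1641^2 + (-3.625)^2 + 3.4938^2) = 5.480018
Step 2: Project.
Since ||x|| > R, scale = R/||x|| = 1/5.480018 = 0.182481, proj(x) = scale * x
proj(x) = [0.394907, -0.661494, 0.637552]
Step 3: Dot product.
a^T * proj(x) = 5*0.394907 - 1*(-0.661494) - 4*0.637552 = 0.0858


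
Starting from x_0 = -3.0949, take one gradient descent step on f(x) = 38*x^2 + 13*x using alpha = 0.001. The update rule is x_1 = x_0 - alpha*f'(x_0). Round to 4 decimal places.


We compute the gradient at x_0 and apply the update.
f'(x) = 76*x + 13
f'(-3.0949) = 76*-3.0949 + 13 = -222.2124
x_1 = -3.0949 - 0.001*-222.2124 = -2.8727


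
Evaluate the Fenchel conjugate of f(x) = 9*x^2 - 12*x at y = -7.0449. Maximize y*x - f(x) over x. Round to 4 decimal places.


f*(y) = sup_x {y*x - a*x^2 - b*x} = sup_x {(y-b)*x - a*x^2}
FOC: (y - b) - 2a*x = 0 => x* = (y - b)/(2a)
x* = (-7.0449 + 12)/(2*9) = 0.2753
f*(-7.0449) = (y-b)^2/(4a) = (-7.0449 + 12)^2/(4*9)
= 24.553/36 = 0.682


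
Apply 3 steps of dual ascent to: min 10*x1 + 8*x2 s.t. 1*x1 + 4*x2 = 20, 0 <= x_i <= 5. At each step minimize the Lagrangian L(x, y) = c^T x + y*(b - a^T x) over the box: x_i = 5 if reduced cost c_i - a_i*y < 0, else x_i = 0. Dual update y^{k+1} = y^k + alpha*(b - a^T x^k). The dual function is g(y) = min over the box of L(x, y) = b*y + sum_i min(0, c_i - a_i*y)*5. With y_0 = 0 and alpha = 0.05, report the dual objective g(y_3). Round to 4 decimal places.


Dual ascent for LP: min 10*x1 + 8*x2, 1*x1 + 4*x2 = 20, 0 <= x_i <= 5
Step 1: y^k = 0.0, reduced costs: (10.0, 8.0)
  x^k = (0.0, 0.0), subgradient = b - a^T x = 20.0
  y^{k+1} = 0.0 + 0.05*20.0 = 1.0
Step 2: y^k = 1.0, reduced costs: (9.0, 4.0)
  x^k = (0.0, 0.0), subgradient = b - a^T x = 20.0
  y^{k+1} = 1.0 + 0.05*20.0 = 2.0
Step 3: y^k = 2.0, reduced costs: (8.0, 0.0)
  x^k = (0.0, 0.0), subgradient = b - a^T x = 20.0
  y^{k+1} = 2.0 + 0.05*20.0 = 3.0
Dual objective at y_3 = 3.0: reduced costs (7.0, -4.0), box minimizer x = (0.0, 5.0)
g(y_3) = b*y + (c1 - a1*y)*x1 + (c2 - a2*y)*x2 = 20*3.0 + 7.0*0.0 + (-4.0)*5.0 = 60.0 + 0.0 - 20.0 = 40.0


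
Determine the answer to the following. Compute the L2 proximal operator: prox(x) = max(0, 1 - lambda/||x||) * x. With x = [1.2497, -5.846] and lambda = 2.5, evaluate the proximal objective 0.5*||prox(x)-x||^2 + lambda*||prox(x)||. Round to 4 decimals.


Step 1: Compute ||x||.
||x|| = 5.9781
Step 2: Compute scaling factor.
scale = max(0, 1 - 2.5/5.9781) = 0.5818
Step 3: prox(x) = [0.7271, -3.4012]
||prox(x)|| = 3.4781
Step 4: Proximal objective.
0.5*||prox-x||^2 = 3.125
lambda*||prox|| = 8.6953
Total = 11.8202


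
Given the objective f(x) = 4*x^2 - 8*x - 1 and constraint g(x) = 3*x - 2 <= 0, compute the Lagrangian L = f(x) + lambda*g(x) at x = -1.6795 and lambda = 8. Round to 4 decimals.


Step 1: Evaluate f(x).
f(-1.6795) = 4*(-1.6795)^2 - 8*(-1.6795) - 1 = 23.7189
Step 2: Evaluate g(x).
g(-1.6795) = 3*-1.6795 - 2 = -7.0385
Step 3: Compute Lagrangian.
L = 23.7189 + 8*-7.0385 = -32.5891


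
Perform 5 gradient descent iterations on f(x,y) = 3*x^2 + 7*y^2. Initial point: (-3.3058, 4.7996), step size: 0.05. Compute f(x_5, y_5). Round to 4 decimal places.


Gradient descent on f(x,y) = 3*x^2 + 7*y^2.
Starting point: (-3.3058, 4.7996), alpha = 0.05
Step 1: grad_x = 2*3*-3.3058 = -19.8348, grad_y = 2*7*4.7996 = 67.1944
  x_1 = -3.3058 - 0.05*-19.8348 = -2.3141
  y_1 = 4.7996 - 0.05*67.1944 = 1.4399
Step 2: grad_x = 2*3*-2.3141 = -13.8844, grad_y = 2*7*1.4399 = 20.1583
  x_2 = -2.3141 - 0.05*-13.8844 = -1.6198
  y_2 = 1.4399 - 0.05*20.1583 = 0.432
Step 3: grad_x = 2*3*-1.6198 = -9.7191, grad_y = 2*7*0.432 = 6.0475
  x_3 = -1.6198 - 0.05*-9.7191 = -1.1339
  y_3 = 0.432 - 0.05*6.0475 = 0.1296
Step 4: grad_x = 2*3*-1.1339 = -6.8033, grad_y = 2*7*0.1296 = 1.8142
  x_4 = -1.1339 - 0.05*-6.8033 = -0.7937
  y_4 = 0.1296 - 0.05*1.8142 = 0.0389
Step 5: grad_x = 2*3*-0.7937 = -4.7623, grad_y = 2*7*0.0389 = 0.5443
  x_5 = -0.7937 - 0.05*-4.7623 = -0.5556
  y_5 = 0.0389 - 0.05*0.5443 = 0.0117
f(-0.5556, 0.0117) = 3*(-0.5556)^2 + 7*0.0117^2 = 0.927


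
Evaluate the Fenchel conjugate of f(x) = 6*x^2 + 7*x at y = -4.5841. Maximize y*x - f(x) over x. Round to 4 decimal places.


f*(y) = sup_x {y*x - a*x^2 - b*x} = sup_x {(y-b)*x - a*x^2}
FOC: (y - b) - 2a*x = 0 => x* = (y - b)/(2a)
x* = (-4.5841 - 7)/(2*6) = -0.9653
f*(-4.5841) = (y-b)^2/(4a) = (-4.5841 - 7)^2/(4*6)
= 134.1914/24 = 5.5913


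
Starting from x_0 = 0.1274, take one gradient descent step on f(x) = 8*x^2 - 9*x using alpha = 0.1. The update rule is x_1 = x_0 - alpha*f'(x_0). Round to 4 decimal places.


We compute the gradient at x_0 and apply the update.
f'(x) = 16*x - 9
f'(0.1274) = 16*0.1274 - 9 = -6.9616
x_1 = 0.1274 - 0.1*-6.9616 = 0.8236


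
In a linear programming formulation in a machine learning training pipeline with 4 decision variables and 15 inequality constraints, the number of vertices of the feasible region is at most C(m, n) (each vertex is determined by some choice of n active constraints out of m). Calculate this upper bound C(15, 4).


Each vertex corresponds to some choice of n active constraints out of m, so the number of vertices is at most C(m, n) = m! / (n!(m-n)!).
m = 15, n = 4
Numerator: 15 * 14 * 13 * 12
Denominator: 4! = 24
C(15, 4) = 1365


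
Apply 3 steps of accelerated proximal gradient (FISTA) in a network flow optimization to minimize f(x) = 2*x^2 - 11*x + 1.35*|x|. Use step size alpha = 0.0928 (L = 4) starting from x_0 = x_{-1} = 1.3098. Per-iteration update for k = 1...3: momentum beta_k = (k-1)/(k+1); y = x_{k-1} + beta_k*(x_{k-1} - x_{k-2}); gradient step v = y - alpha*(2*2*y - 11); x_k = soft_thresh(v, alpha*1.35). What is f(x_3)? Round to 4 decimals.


FISTA on f(x) = 2*x^2 - 11*x + 1.35*|x|
L = 4, alpha = 0.0928
Iteration 1: beta = 0.0, y = 1.3098 + 0.0*(1.3098 - 1.3098) = 1.3098
  grad(y) = -5.7608, v = y - alpha*grad = 1.8444
  prox(v) = soft_thresh(1.8444, 0.1253) = 1.7191
Iteration 2: beta = 0.3333, y = 1.7191 + 0.3333*(1.7191 - 1.3098) = 1.8556
  grad(y) = -3.5777, v = y - alpha*grad = 2.1876
  prox(v) = soft_thresh(2.1876, 0.1253) = 2.0623
Iteration 3: beta = 0.5, y = 2.0623 + 0.5*(2.0623 - 1.7191) = 2.2339
  grad(y) = -2.0645, v = y - alpha*grad = 2.4255
  prox(v) = soft_thresh(2.4255, 0.1253) = 2.3002
f(x_3) = 2*2.3002^2 - 11*2.3002 + 1.35*|2.3002| = -11.6151


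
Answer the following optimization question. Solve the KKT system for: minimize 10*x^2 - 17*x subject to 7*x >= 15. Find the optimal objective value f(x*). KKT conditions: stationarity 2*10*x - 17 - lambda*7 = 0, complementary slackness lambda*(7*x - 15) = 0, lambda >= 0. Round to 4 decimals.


Step 1: Try lambda = 0 (constraint inactive).
x_unc = 17/(2*10) = 0.85
Check: 7*0.85 = 5.95 < 15 -- violated!
Step 2: Constraint must be active: 7*x = 15
x* = 15/7 = 2.1429 (rounded; the exact value 15/7 is used below)
lambda = (2*10*(15/7) - 17)/7 = 3.6939
Step 3: Compute optimal value.
f(x*) = 10*(15/7)^2 - 17*(15/7) = 9.4898


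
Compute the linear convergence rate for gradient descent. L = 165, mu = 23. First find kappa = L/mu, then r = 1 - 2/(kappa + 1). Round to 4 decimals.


Step 1: Compute the condition number.
kappa = L/mu = 165/23 = 7.1739
Step 2: Compute the convergence rate.
r = 1 - 2/(kappa + 1) = 1 - 2*mu/(L + mu) = (L - mu)/(L + mu) = 142/188 = 0.7553


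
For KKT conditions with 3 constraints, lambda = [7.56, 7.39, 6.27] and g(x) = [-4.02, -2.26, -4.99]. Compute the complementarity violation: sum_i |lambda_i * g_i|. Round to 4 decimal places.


KKT complementary slackness check:
lambda_1 * g_1 = 7.56 * -4.02 = -30.3912
lambda_2 * g_2 = 7.39 * -2.26 = -16.7014
lambda_3 * g_3 = 6.27 * -4.99 = -31.2873
Total violation = 30.3912 + 16.7014 + 31.2873 = 78.3799


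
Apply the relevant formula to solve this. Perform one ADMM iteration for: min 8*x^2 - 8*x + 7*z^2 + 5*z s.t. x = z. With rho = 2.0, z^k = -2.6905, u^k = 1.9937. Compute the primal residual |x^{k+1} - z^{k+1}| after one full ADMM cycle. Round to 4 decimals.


ADMM iteration with rho = 2.0, z^k = -2.6905, u^k = 1.9937
Step 1: x-update.
Minimize 8*x^2 - 8*x + (2.0/2)*(x + 2.6905 + 1.9937)^2
FOC: (2*8 + 2.0)*x = 8 + 2.0*(-2.6905 - 1.9937)
x^{k+1} = -0.076
Step 2: z-update.
Minimize 7*z^2 + 5*z + (2.0/2)*(-0.076 - z + 1.9937)^2
FOC: (2*7 + 2.0)*z = -5 + 2.0*(-0.076 + 1.9937)
z^{k+1} = -0.0728
Step 3: u-update.
u^{k+1} = 1.9937 - 0.076 + 0.0728 = 1.9905
Step 4: Primal residual = |-0.076 + 0.0728| = 0.0032


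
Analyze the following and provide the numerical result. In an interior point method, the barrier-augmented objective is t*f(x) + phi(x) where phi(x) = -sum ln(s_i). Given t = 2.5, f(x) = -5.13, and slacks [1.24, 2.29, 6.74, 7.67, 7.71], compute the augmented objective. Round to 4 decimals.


Step 1: Compute log-barrier.
ln values: [0.2151, 0.8286, 1.9081, 2.0373, 2.0425]
phi = -(0.2151 + 0.8286 + 1.9081 + 2.0373 + 2.0425) = -7.0316
Step 2: Compute augmented objective.
t*f(x) = 2.5*-5.13 = -12.825
Total = -12.825 - 7.0316 = -19.8566


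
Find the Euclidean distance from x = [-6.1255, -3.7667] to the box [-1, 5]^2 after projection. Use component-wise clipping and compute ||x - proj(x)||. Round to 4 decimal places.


Project each component onto [-1, 5].
clip(-6.1255) = -1.0, clip(-3.7667) = -1.0
Projection = [-1.0, -1.0]
Squared diffs: [26.2708, 7.6546]
Distance = sqrt(33.9254) = 5.8245


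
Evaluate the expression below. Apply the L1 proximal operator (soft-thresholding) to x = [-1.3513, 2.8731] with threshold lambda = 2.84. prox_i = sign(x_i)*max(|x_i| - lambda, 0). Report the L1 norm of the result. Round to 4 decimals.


Soft-thresholding with lambda = 2.84:
prox(-1.3513) = sign(-1.3513)*max(|-1.3513| - 2.84, 0) = 0.0
prox(2.8731) = sign(2.8731)*max(|2.8731| - 2.84, 0) = 0.0331
prox(x) = [0.0, 0.0331]
||prox(x)||_1 = 0.0 + 0.0331 = 0.0331


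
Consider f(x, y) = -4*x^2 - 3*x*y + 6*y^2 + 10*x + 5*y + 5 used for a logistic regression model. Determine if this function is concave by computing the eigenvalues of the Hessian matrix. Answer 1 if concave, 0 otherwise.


The Hessian of f(x,y) = -4*x^2 - 3*x*y + 6*y^2 + 10*x + 5*y + 5 is:
H = [[-8, -3], [-3, 12]]
Trace = -8 + 12 = 4
Determinant = -8*12 - (-3)^2 = -105
Discriminant = (4)^2 - 4*-105 = 436.0
Eigenvalues: lambda_1 = -8.4403, lambda_2 = 12.4403
The function is not concave.

0


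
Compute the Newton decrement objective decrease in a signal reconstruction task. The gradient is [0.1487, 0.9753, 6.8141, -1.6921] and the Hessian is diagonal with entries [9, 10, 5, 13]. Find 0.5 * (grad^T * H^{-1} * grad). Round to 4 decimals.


Step 1: H is diagonal, so H^(-1) * g = [0.0165, 0.0975, 1.3628, -0.1302].
Step 2: g^T H^(-1) g = sum_i g_i^2 / H_ii
  = (0.1487)^2/9 + (0.9753)^2/10 + (6.8141)^2/5 + (-1.6921)^2/13
  = 0.0025 + 0.0951 + 9.2864 + 0.2202 = 9.6042
Step 3: Objective decrease = 0.5 * g^T H^(-1) g = 4.8021


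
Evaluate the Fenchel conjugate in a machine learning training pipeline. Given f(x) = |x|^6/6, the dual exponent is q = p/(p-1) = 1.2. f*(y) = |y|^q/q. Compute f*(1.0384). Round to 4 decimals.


The conjugate exponent q satisfies 1/p + 1/q = 1.
p = 6, so q = 6/(6 - 1) = 1.2
|y|^q = 1.0384^1.2 = 1.0463
f*(1.0384) = 1.0463 / 1.2 = 0.8719


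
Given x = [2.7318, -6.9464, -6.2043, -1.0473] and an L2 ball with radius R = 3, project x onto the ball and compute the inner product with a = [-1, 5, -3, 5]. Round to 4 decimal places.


Step 1: Compute ||x|| (intermediates to 6 decimals).
||x|| = sqrt(2.7318^2 + (-6.9464)^2 + (-6.2043)^2 + (-1.0473)^2) = 9.762447
Step 2: Project.
Since ||x|| > R, scale = R/||x|| = 3/9.762447 = 0.3073, proj(x) = scale * x
proj(x) = [0.839482, -2.134629, -1.906581, -0.321835]
Step 3: Dot product.
a^T * proj(x) = -1*0.839482 + 5*(-2.134629) - 3*(-1.906581) + 5*(-0.321835) = -7.4021


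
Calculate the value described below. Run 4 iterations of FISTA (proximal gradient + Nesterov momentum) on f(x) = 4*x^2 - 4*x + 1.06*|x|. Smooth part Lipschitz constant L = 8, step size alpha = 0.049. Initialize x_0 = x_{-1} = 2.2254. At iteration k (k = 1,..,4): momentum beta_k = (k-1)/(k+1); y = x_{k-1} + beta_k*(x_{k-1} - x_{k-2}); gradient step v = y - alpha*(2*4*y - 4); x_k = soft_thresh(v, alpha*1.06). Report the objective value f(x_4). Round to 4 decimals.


FISTA on f(x) = 4*x^2 - 4*x + 1.06*|x|
L = 8, alpha = 0.049
Iteration 1: beta = 0.0, y = 2.2254 + 0.0*(2.2254 - 2.2254) = 2.2254
  grad(y) = 13.8032, v = y - alpha*grad = 1.549
  prox(v) = soft_thresh(1.549, 0.0519) = 1.4971
Iteration 2: beta = 0.3333, y = 1.4971 + 0.3333*(1.4971 - 2.2254) = 1.2543
  grad(y) = 6.0347, v = y - alpha*grad = 0.9586
  prox(v) = soft_thresh(0.9586, 0.0519) = 0.9067
Iteration 3: beta = 0.5, y = 0.9067 + 0.5*(0.9067 - 1.4971) = 0.6115
  grad(y) = 0.892, v = y - alpha*grad = 0.5678
  prox(v) = soft_thresh(0.5678, 0.0519) = 0.5158
Iteration 4: beta = 0.6, y = 0.5158 + 0.6*(0.5158 - 0.9067) = 0.2813
  grad(y) = -1.7493, v = y - alpha*grad = 0.3671
  prox(v) = soft_thresh(0.3671, 0.0519) = 0.3151
f(x_4) = 4*0.3151^2 - 4*0.3151 + 1.06*|0.3151| = -0.5292


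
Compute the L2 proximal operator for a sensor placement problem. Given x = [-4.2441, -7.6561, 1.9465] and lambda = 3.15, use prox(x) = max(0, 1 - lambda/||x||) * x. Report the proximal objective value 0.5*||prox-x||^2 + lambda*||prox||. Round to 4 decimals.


Step 1: Compute ||x||.
||x|| = 8.9676
Step 2: Compute scaling factor.
scale = max(0, 1 - 3.15/8.9676) = 0.6487
Step 3: prox(x) = [-2.7533, -4.9668, 1.2628]
||prox(x)|| = 5.8176
Step 4: Proximal objective.
0.5*||prox-x||^2 = 4.9613
lambda*||prox|| = 18.3254
Total = 23.2866


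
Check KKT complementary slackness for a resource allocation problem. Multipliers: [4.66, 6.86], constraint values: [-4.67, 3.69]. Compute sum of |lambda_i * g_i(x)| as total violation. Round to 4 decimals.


KKT complementary slackness check:
lambda_1 * g_1 = 4.66 * -4.67 = -21.7622
lambda_2 * g_2 = 6.86 * 3.69 = 25.3134
Total violation = 21.7622 + 25.3134 = 47.0756


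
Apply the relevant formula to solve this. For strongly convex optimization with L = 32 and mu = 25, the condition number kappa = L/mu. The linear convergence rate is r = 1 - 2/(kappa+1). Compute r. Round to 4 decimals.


Step 1: Compute the condition number.
kappa = L/mu = 32/25 = 1.28
Step 2: Compute the convergence rate.
r = 1 - 2/(kappa + 1) = 1 - 2*mu/(L + mu) = (L - mu)/(L + mu) = 7/57 = 0.1228


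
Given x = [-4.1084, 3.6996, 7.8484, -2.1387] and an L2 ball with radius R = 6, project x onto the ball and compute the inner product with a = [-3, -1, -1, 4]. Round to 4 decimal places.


Step 1: Compute ||x|| (intermediates to 6 decimals).
||x|| = sqrt((-4.1084)^2 + 3.6996^2 + 7.8484^2 + (-2.1387)^2) = 9.835518
Step 2: Project.
Since ||x|| > R, scale = R/||x|| = 6/9.835518 = 0.610034, proj(x) = scale * x
proj(x) = [-2.506264, 2.256882, 4.787791, -1.30468]
Step 3: Dot product.
a^T * proj(x) = -3*(-2.506264) - 1*2.256882 - 1*4.787791 + 4*(-1.30468) = -4.7446


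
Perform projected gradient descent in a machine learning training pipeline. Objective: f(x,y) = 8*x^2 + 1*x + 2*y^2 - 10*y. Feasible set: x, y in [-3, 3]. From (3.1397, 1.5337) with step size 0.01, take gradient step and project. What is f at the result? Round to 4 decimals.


Step 1: Compute gradient at (3.1397, 1.5337).
grad_x = 2*8*3.1397 + 1 = 51.2352
grad_y = 2*2*1.5337 - 10 = -3.8652
Step 2: Gradient step.
x_raw = 3.1397 - 0.01*51.2352 = 2.6273
y_raw = 1.5337 - 0.01*-3.8652 = 1.5724
Step 3: Project onto [-3, 3].
x_proj = clip(2.6273) = 2.6273
y_proj = clip(1.5724) = 1.5724
Step 4: Evaluate f.
f(2.6273, 1.5724) = 47.0721


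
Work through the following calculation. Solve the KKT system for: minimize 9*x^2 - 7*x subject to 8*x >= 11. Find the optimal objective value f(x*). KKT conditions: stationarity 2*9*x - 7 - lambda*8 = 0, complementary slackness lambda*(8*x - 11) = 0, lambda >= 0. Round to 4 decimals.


Step 1: Try lambda = 0 (constraint inactive).
x_unc = 7/(2*9) = 0.3889
Check: 8*0.3889 = 3.1112 < 11 -- violated!
Step 2: Constraint must be active: 8*x = 11
x* = 11/8 = 1.375
lambda = (2*9*1.375 - 7)/8 = 2.2188
Step 3: Compute optimal value.
f(x*) = 9*1.375^2 - 7*1.375 = 7.3906


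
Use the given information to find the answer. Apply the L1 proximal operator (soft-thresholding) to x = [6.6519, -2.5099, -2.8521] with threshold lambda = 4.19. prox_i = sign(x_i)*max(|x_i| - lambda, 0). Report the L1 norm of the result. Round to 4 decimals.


Soft-thresholding with lambda = 4.19:
prox(6.6519) = sign(6.6519)*max(|6.6519| - 4.19, 0) = 2.4619
prox(-2.5099) = sign(-2.5099)*max(|-2.5099| - 4.19, 0) = 0.0
prox(-2.8521) = sign(-2.8521)*max(|-2.8521| - 4.19, 0) = 0.0
prox(x) = [2.4619, 0.0, 0.0]
||prox(x)||_1 = 2.4619 + 0.0 + 0.0 = 2.4619


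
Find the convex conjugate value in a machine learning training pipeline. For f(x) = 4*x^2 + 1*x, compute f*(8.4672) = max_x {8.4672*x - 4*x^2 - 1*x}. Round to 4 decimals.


f*(y) = sup_x {y*x - a*x^2 - b*x} = sup_x {(y-b)*x - a*x^2}
FOC: (y - b) - 2a*x = 0 => x* = (y - b)/(2a)
x* = (8.4672 - 1)/(2*4) = 0.9334
f*(8.4672) = (y-b)^2/(4a) = (8.4672 - 1)^2/(4*4)
= 55.7591/16 = 3.4849


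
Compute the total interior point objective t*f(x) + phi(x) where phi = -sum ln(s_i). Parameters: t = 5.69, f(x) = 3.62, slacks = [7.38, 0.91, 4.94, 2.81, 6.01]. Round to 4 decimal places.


Step 1: Compute log-barrier.
ln values: [1.9988, -0.0943, 1.5974, 1.0332, 1.7934]
phi = -(1.9988 - 0.0943 + 1.5974 + 1.0332 + 1.7934) = -6.3284
Step 2: Compute augmented objective.
t*f(x) = 5.69*3.62 = 20.5978
Total = 20.5978 - 6.3284 = 14.2694


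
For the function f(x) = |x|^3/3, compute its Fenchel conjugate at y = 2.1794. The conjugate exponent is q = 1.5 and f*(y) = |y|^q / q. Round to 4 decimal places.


The conjugate exponent q satisfies 1/p + 1/q = 1.
p = 3, so q = 3/(3 - 1) = 1.5
|y|^q = 2.1794^1.5 = 3.2174
f*(2.1794) = 3.2174 / 1.5 = 2.1449


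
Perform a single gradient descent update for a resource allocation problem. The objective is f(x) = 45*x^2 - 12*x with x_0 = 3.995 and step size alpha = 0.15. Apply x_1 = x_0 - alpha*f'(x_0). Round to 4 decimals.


We compute the gradient at x_0 and apply the update.
f'(x) = 90*x - 12
f'(3.995) = 90*3.995 - 12 = 347.55
x_1 = 3.995 - 0.15*347.55 = -48.1375


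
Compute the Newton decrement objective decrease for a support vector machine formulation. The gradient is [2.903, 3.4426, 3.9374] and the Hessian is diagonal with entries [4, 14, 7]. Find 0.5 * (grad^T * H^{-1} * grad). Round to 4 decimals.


Step 1: H is diagonal, so H^(-1) * g = [0.7258, 0.2459, 0.5625].
Step 2: g^T H^(-1) g = sum_i g_i^2 / H_ii
  = (2.903)^2/4 + (3.4426)^2/14 + (3.9374)^2/7
  = 2.1069 + 0.8465 + 2.2147 = 5.1681
Step 3: Objective decrease = 0.5 * g^T H^(-1) g = 2.5841


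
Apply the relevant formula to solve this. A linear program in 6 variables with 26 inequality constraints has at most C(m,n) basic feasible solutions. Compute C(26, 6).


Each vertex corresponds to some choice of n active constraints out of m, so the number of vertices is at most C(m, n) = m! / (n!(m-n)!).
m = 26, n = 6
Numerator: 26 * 25 * 24 * 23 * 22 * 21
Denominator: 6! = 720
C(26, 6) = 230230


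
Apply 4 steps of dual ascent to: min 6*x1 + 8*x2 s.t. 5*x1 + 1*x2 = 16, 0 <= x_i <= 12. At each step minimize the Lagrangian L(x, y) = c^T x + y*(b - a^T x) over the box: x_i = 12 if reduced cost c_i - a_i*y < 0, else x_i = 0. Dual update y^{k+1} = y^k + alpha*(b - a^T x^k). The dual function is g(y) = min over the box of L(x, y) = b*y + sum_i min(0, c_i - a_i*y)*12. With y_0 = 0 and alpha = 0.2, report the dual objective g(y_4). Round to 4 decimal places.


Dual ascent for LP: min 6*x1 + 8*x2, 5*x1 + 1*x2 = 16, 0 <= x_i <= 12
Step 1: y^k = 0.0, reduced costs: (6.0, 8.0)
  x^k = (0.0, 0.0), subgradient = b - a^T x = 16.0
  y^{k+1} = 0.0 + 0.2*16.0 = 3.2
Step 2: y^k = 3.2, reduced costs: (-10.0, 4.8)
  x^k = (12.0, 0.0), subgradient = b - a^T x = -44.0
  y^{k+1} = 3.2 + 0.2*-44.0 = -5.6
Step 3: y^k = -5.6, reduced costs: (34.0, 13.6)
  x^k = (0.0, 0.0), subgradient = b - a^T x = 16.0
  y^{k+1} = -5.6 + 0.2*16.0 = -2.4
Step 4: y^k = -2.4, reduced costs: (18.0, 10.4)
  x^k = (0.0, 0.0), subgradient = b - a^T x = 16.0
  y^{k+1} = -2.4 + 0.2*16.0 = 0.8
Dual objective at y_4 = 0.8: reduced costs (2.0, 7.2), box minimizer x = (0.0, 0.0)
g(y_4) = b*y + (c1 - a1*y)*x1 + (c2 - a2*y)*x2 = 16*0.8 + 2.0*0.0 + 7.2*0.0 = 12.8 + 0.0 + 0.0 = 12.8


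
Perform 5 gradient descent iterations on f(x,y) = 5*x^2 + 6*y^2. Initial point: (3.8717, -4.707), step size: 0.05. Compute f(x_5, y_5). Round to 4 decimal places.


Gradient descent on f(x,y) = 5*x^2 + 6*y^2.
Starting point: (3.8717, -4.707), alpha = 0.05
Step 1: grad_x = 2*5*3.8717 = 38.717, grad_y = 2*6*-4.707 = -56.484
  x_1 = 3.8717 - 0.05*38.717 = 1.9359
  y_1 = -4.707 - 0.05*-56.484 = -1.8828
Step 2: grad_x = 2*5*1.9359 = 19.3585, grad_y = 2*6*-1.8828 = -22.5936
  x_2 = 1.9359 - 0.05*19.3585 = 0.9679
  y_2 = -1.8828 - 0.05*-22.5936 = -0.7531
Step 3: grad_x = 2*5*0.9679 = 9.6793, grad_y = 2*6*-0.7531 = -9.0374
  x_3 = 0.9679 - 0.05*9.6793 = 0.484
  y_3 = -0.7531 - 0.05*-9.0374 = -0.3012
Step 4: grad_x = 2*5*0.484 = 4.8396, grad_y = 2*6*-0.3012 = -3.615
  x_4 = 0.484 - 0.05*4.8396 = 0.242
  y_4 = -0.3012 - 0.05*-3.615 = -0.1205
Step 5: grad_x = 2*5*0.242 = 2.4198, grad_y = 2*6*-0.1205 = -1.446
  x_5 = 0.242 - 0.05*2.4198 = 0.121
  y_5 = -0.1205 - 0.05*-1.446 = -0.0482
f(0.121, -0.0482) = 5*0.121^2 + 6*(-0.0482)^2 = 0.0871


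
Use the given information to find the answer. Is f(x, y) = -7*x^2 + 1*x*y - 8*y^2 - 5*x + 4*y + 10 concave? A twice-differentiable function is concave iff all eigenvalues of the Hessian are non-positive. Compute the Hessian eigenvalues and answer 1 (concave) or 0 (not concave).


The Hessian of f(x,y) = -7*x^2 + 1*x*y - 8*y^2 - 5*x + 4*y + 10 is:
H = [[-14, 1], [1, -16]]
Trace = -14 - 16 = -30
Determinant = -14*-16 - (1)^2 = 223
Discriminant = (-30)^2 - 4*223 = 8.0
Eigenvalues: lambda_1 = -16.4142, lambda_2 = -13.5858
The function is concave.

1


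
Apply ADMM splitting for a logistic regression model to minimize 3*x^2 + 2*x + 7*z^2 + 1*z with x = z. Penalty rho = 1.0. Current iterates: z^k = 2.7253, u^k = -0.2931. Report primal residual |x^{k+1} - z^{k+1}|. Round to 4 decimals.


ADMM iteration with rho = 1.0, z^k = 2.7253, u^k = -0.2931
Step 1: x-update.
Minimize 3*x^2 + 2*x + (1.0/2)*(x - 2.7253 - 0.2931)^2
FOC: (2*3 + 1.0)*x = -2 + 1.0*(2.7253 + 0.2931)
x^{k+1} = 0.1455
Step 2: z-update.
Minimize 7*z^2 + 1*z + (1.0/2)*(0.1455 - z - 0.2931)^2
FOC: (2*7 + 1.0)*z = -1 + 1.0*(0.1455 - 0.2931)
z^{k+1} = -0.0765
Step 3: u-update.
u^{k+1} = -0.2931 + 0.1455 + 0.0765 = -0.0711
Step 4: Primal residual = |0.1455 + 0.0765| = 0.222


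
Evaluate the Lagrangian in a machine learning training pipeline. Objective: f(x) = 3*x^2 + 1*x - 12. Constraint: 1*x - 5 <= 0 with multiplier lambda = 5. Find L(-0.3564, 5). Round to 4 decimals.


Step 1: Evaluate f(x).
f(-0.3564) = 3*(-0.3564)^2 + 1*(-0.3564) - 12 = -11.9753
Step 2: Evaluate g(x).
g(-0.3564) = 1*-0.3564 - 5 = -5.3564
Step 3: Compute Lagrangian.
L = -11.9753 + 5*-5.3564 = -38.7573


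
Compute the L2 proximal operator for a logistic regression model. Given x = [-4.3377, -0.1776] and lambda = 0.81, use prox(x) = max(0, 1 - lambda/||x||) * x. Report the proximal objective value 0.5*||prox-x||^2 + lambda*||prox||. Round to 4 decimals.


Step 1: Compute ||x||.
||x|| = 4.3413
Step 2: Compute scaling factor.
scale = max(0, 1 - 0.81/4.3413) = 0.8134
Step 3: prox(x) = [-3.5284, -0.1445]
||prox(x)|| = 3.5313
Step 4: Proximal objective.
0.5*||prox-x||^2 = 0.3281
lambda*||prox|| = 2.8604
Total = 3.1884


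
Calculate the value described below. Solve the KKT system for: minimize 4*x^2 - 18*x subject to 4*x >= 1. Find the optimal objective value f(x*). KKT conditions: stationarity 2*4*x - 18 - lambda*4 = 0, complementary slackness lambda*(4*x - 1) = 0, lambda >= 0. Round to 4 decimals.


Step 1: Try lambda = 0 (constraint inactive).
Stationarity: 2*4*x - 18 = 0
x* = 18/(2*4) = 2.25
Check constraint: 4*2.25 = 9.0 >= 1 -- satisfied.
Step 2: Compute optimal value.
f(x*) = 4*2.25^2 - 18*2.25 = -20.25


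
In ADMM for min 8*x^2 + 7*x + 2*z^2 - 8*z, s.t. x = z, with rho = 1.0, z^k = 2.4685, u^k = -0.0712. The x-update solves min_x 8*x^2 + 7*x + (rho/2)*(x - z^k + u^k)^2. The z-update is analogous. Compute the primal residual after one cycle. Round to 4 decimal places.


ADMM iteration with rho = 1.0, z^k = 2.4685, u^k = -0.0712
Step 1: x-update.
Minimize 8*x^2 + 7*x + (1.0/2)*(x - 2.4685 - 0.0712)^2
FOC: (2*8 + 1.0)*x = -7 + 1.0*(2.4685 + 0.0712)
x^{k+1} = -0.2624
Step 2: z-update.
Minimize 2*z^2 - 8*z + (1.0/2)*(-0.2624 - z - 0.0712)^2
FOC: (2*2 + 1.0)*z = 8 + 1.0*(-0.2624 - 0.0712)
z^{k+1} = 1.5333
Step 3: u-update.
u^{k+1} = -0.0712 - 0.2624 - 1.5333 = -1.8669
Step 4: Primal residual = |-0.2624 - 1.5333| = 1.7957


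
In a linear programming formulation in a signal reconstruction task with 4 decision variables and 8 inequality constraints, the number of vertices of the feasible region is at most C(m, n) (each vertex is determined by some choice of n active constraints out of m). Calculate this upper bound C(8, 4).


Each vertex corresponds to some choice of n active constraints out of m, so the number of vertices is at most C(m, n) = m! / (n!(m-n)!).
m = 8, n = 4
Numerator: 8 * 7 * 6 * 5
Denominator: 4! = 24
C(8, 4) = 70


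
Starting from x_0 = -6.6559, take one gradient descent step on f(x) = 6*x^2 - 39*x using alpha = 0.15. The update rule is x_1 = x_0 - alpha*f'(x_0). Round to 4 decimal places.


We compute the gradient at x_0 and apply the update.
f'(x) = 12*x - 39
f'(-6.6559) = 12*-6.6559 - 39 = -118.8708
x_1 = -6.6559 - 0.15*-118.8708 = 11.1747


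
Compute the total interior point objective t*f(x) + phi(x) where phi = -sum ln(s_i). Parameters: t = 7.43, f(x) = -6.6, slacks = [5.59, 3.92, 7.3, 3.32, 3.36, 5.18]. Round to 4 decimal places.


Step 1: Compute log-barrier.
ln values: [1.721, 1.3661, 1.9879, 1.2, 1.2119, 1.6448]
phi = -(1.721 + 1.3661 + 1.9879 + 1.2 + 1.2119 + 1.6448) = -9.1317
Step 2: Compute augmented objective.
t*f(x) = 7.43*-6.6 = -49.038
Total = -49.038 - 9.1317 = -58.1697


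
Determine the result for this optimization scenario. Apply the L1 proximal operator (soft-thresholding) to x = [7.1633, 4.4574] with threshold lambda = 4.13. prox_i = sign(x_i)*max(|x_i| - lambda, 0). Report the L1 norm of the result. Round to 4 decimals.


Soft-thresholding with lambda = 4.13:
prox(7.1633) = sign(7.1633)*max(|7.1633| - 4.13, 0) = 3.0333
prox(4.4574) = sign(4.4574)*max(|4.4574| - 4.13, 0) = 0.3274
prox(x) = [3.0333, 0.3274]
||prox(x)||_1 = 3.0333 + 0.3274 = 3.3607


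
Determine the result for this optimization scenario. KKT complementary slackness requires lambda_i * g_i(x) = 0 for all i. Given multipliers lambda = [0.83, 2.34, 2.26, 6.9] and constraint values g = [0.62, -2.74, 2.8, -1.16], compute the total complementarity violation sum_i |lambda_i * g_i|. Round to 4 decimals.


KKT complementary slackness check:
lambda_1 * g_1 = 0.83 * 0.62 = 0.5146
lambda_2 * g_2 = 2.34 * -2.74 = -6.4116
lambda_3 * g_3 = 2.26 * 2.8 = 6.328
lambda_4 * g_4 = 6.9 * -1.16 = -8.004
Total violation = 0.5146 + 6.4116 + 6.328 + 8.004 = 21.2582


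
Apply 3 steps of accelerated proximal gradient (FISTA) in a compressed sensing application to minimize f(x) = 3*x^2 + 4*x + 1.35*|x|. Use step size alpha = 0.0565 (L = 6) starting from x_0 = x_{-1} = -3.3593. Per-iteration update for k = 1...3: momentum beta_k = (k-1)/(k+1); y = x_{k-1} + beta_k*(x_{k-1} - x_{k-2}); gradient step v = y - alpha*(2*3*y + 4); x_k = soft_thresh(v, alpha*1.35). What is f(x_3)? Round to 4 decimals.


FISTA on f(x) = 3*x^2 + 4*x + 1.35*|x|
L = 6, alpha = 0.0565
Iteration 1: beta = 0.0, y = -3.3593 + 0.0*(-3.3593 + 3.3593) = -3.3593
  grad(y) = -16.1558, v = y - alpha*grad = -2.4465
  prox(v) = soft_thresh(-2.4465, 0.0763) = -2.3702
Iteration 2: beta = 0.3333, y = -2.3702 + 0.3333*(-2.3702 + 3.3593) = -2.0405
  grad(y) = -8.2432, v = y - alpha*grad = -1.5748
  prox(v) = soft_thresh(-1.5748, 0.0763) = -1.4985
Iteration 3: beta = 0.5, y = -1.4985 + 0.5*(-1.4985 + 2.3702) = -1.0627
  grad(y) = -2.376, v = y - alpha*grad = -0.9284
  prox(v) = soft_thresh(-0.9284, 0.0763) = -0.8521
f(x_3) = 3*(-0.8521)^2 + 4*(-0.8521) + 1.35*|-0.8521| = -0.0797


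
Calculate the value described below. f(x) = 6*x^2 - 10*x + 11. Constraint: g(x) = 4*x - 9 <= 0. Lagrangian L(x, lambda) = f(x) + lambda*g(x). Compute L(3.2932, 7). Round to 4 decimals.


Step 1: Evaluate f(x).
f(3.2932) = 6*3.2932^2 - 10*3.2932 + 11 = 43.139
Step 2: Evaluate g(x).
g(3.2932) = 4*3.2932 - 9 = 4.1728
Step 3: Compute Lagrangian.
L = 43.139 + 7*4.1728 = 72.3486


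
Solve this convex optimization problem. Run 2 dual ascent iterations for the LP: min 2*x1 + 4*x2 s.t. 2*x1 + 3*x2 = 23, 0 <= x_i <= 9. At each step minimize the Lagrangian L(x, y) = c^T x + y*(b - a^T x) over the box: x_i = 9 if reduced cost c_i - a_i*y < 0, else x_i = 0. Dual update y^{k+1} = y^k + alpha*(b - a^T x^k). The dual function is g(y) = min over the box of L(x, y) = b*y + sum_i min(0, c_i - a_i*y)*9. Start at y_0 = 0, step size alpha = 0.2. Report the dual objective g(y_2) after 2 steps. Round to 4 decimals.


Dual ascent for LP: min 2*x1 + 4*x2, 2*x1 + 3*x2 = 23, 0 <= x_i <= 9
Step 1: y^k = 0.0, reduced costs: (2.0, 4.0)
  x^k = (0.0, 0.0), subgradient = b - a^T x = 23.0
  y^{k+1} = 0.0 + 0.2*23.0 = 4.6
Step 2: y^k = 4.6, reduced costs: (-7.2, -9.8)
  x^k = (9.0, 9.0), subgradient = b - a^T x = -22.0
  y^{k+1} = 4.6 + 0.2*-22.0 = 0.2
Dual objective at y_2 = 0.2: reduced costs (1.6, 3.4), box minimizer x = (0.0, 0.0)
g(y_2) = b*y + (c1 - a1*y)*x1 + (c2 - a2*y)*x2 = 23*0.2 + 1.6*0.0 + 3.4*0.0 = 4.6 + 0.0 + 0.0 = 4.6


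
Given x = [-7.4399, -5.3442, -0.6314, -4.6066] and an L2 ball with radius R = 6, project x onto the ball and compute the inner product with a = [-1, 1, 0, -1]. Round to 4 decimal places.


Step 1: Compute ||x|| (intermediates to 6 decimals).
||x|| = sqrt((-7.4399)^2 + (-5.3442)^2 + (-0.6314)^2 + (-4.6066)^2) = 10.272878
Step 2: Project.
Since ||x|| > R, scale = R/||x|| = 6/10.272878 = 0.584062, proj(x) = scale * x
proj(x) = [-4.345363, -3.121344, -0.368777, -2.69054]
Step 3: Dot product.
a^T * proj(x) = -1*(-4.345363) + 1*(-3.121344) + 0*(-0.368777) - 1*(-2.69054) = 3.9146


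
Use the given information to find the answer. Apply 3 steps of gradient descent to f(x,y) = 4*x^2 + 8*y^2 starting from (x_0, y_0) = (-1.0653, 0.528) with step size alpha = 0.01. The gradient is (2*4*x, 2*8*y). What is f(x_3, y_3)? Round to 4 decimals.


Gradient descent on f(x,y) = 4*x^2 + 8*y^2.
Starting point: (-1.0653, 0.528), alpha = 0.01
Step 1: grad_x = 2*4*-1.0653 = -8.5224, grad_y = 2*8*0.528 = 8.448
  x_1 = -1.0653 - 0.01*-8.5224 = -0.9801
  y_1 = 0.528 - 0.01*8.448 = 0.4435
Step 2: grad_x = 2*4*-0.9801 = -7.8406, grad_y = 2*8*0.4435 = 7.0963
  x_2 = -0.9801 - 0.01*-7.8406 = -0.9017
  y_2 = 0.4435 - 0.01*7.0963 = 0.3726
Step 3: grad_x = 2*4*-0.9017 = -7.2134, grad_y = 2*8*0.3726 = 5.9609
  x_3 = -0.9017 - 0.01*-7.2134 = -0.8295
  y_3 = 0.3726 - 0.01*5.9609 = 0.3129
f(-0.8295, 0.3129) = 4*(-0.8295)^2 + 8*0.3129^2 = 3.536


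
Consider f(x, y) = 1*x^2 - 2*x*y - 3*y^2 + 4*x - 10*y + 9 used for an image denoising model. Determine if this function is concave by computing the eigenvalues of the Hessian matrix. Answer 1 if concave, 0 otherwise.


The Hessian of f(x,y) = 1*x^2 - 2*x*y - 3*y^2 + 4*x - 10*y + 9 is:
H = [[2, -2], [-2, -6]]
Trace = 2 - 6 = -4
Determinant = 2*-6 - (-2)^2 = -16
Discriminant = (-4)^2 - 4*-16 = 80.0
Eigenvalues: lambda_1 = -6.4721, lambda_2 = 2.4721
The function is not concave.

0


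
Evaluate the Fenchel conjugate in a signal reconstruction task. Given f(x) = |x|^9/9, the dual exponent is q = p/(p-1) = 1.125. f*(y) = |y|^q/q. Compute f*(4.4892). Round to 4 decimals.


The conjugate exponent q satisfies 1/p + 1/q = 1.
p = 9, so q = 9/(9 - 1) = 1.125
|y|^q = 4.4892^1.125 = 5.4161
f*(4.4892) = 5.4161 / 1.125 = 4.8143


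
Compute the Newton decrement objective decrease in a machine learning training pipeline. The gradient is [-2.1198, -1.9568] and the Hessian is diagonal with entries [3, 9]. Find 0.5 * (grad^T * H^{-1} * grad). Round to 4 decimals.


Step 1: H is diagonal, so H^(-1) * g = [-0.7066, -0.2174].
Step 2: g^T H^(-1) g = sum_i g_i^2 / H_ii
  = (-2.1198)^2/3 + (-1.9568)^2/9
  = 1.4979 + 0.4255 = 1.9233
Step 3: Objective decrease = 0.5 * g^T H^(-1) g = 0.9617


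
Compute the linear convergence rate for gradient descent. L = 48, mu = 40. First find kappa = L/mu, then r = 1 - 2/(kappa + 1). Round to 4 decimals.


Step 1: Compute the condition number.
kappa = L/mu = 48/40 = 1.2
Step 2: Compute the convergence rate.
r = 1 - 2/(kappa + 1) = 1 - 2*mu/(L + mu) = (L - mu)/(L + mu) = 8/88 = 0.0909


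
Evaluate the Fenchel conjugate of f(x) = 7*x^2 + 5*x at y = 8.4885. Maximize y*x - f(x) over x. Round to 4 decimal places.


f*(y) = sup_x {y*x - a*x^2 - b*x} = sup_x {(y-b)*x - a*x^2}
FOC: (y - b) - 2a*x = 0 => x* = (y - b)/(2a)
x* = (8.4885 - 5)/(2*7) = 0.2492
f*(8.4885) = (y-b)^2/(4a) = (8.4885 - 5)^2/(4*7)
= 12.1696/28 = 0.4346


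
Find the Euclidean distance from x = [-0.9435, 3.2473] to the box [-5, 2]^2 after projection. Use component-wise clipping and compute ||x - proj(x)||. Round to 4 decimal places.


Project each component onto [-5, 2].
clip(-0.9435) = -0.9435, clip(3.2473) = 2.0
Projection = [-0.9435, 2.0]
Squared diffs: [0.0, 1.5558]
Distance = sqrt(1.5558) = 1.2473


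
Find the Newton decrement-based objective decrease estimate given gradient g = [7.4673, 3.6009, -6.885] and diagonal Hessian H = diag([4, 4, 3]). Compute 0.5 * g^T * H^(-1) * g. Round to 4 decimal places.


Step 1: H is diagonal, so H^(-1) * g = [1.8668, 0.9002, -2.295].
Step 2: g^T H^(-1) g = sum_i g_i^2 / H_ii
  = (7.4673)^2/4 + (3.6009)^2/4 + (-6.885)^2/3
  = 13.9401 + 3.2416 + 15.8011 = 32.9828
Step 3: Objective decrease = 0.5 * g^T H^(-1) g = 16.4914


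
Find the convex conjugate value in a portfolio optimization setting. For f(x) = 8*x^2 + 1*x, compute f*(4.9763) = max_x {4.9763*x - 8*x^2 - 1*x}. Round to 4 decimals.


f*(y) = sup_x {y*x - a*x^2 - b*x} = sup_x {(y-b)*x - a*x^2}
FOC: (y - b) - 2a*x = 0 => x* = (y - b)/(2a)
x* = (4.9763 - 1)/(2*8) = 0.2485
f*(4.9763) = (y-b)^2/(4a) = (4.9763 - 1)^2/(4*8)
= 15.811/32 = 0.4941
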